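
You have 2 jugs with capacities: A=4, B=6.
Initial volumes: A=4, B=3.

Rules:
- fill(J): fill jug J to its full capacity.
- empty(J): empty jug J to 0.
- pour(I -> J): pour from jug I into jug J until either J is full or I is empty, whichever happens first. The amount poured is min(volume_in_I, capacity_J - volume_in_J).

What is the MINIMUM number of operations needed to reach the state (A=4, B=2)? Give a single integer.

Answer: 3

Derivation:
BFS from (A=4, B=3). One shortest path:
  1. empty(A) -> (A=0 B=3)
  2. fill(B) -> (A=0 B=6)
  3. pour(B -> A) -> (A=4 B=2)
Reached target in 3 moves.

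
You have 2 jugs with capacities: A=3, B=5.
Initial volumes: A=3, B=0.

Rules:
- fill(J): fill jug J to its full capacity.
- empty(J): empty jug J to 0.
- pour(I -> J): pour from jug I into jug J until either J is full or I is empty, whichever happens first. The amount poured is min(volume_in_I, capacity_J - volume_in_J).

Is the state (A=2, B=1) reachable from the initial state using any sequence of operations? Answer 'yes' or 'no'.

BFS explored all 16 reachable states.
Reachable set includes: (0,0), (0,1), (0,2), (0,3), (0,4), (0,5), (1,0), (1,5), (2,0), (2,5), (3,0), (3,1) ...
Target (A=2, B=1) not in reachable set → no.

Answer: no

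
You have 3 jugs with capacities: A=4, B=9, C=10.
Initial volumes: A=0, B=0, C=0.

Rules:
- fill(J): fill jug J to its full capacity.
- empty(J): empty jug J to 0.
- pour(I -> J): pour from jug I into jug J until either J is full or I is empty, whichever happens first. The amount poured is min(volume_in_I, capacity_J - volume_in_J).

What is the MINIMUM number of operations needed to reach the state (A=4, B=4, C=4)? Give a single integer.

BFS from (A=0, B=0, C=0). One shortest path:
  1. fill(A) -> (A=4 B=0 C=0)
  2. pour(A -> B) -> (A=0 B=4 C=0)
  3. fill(A) -> (A=4 B=4 C=0)
  4. pour(A -> C) -> (A=0 B=4 C=4)
  5. fill(A) -> (A=4 B=4 C=4)
Reached target in 5 moves.

Answer: 5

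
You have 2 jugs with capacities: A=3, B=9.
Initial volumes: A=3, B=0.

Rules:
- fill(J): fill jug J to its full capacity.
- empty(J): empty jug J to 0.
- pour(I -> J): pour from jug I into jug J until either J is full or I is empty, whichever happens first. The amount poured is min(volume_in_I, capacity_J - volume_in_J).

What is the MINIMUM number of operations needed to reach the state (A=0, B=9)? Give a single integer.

BFS from (A=3, B=0). One shortest path:
  1. empty(A) -> (A=0 B=0)
  2. fill(B) -> (A=0 B=9)
Reached target in 2 moves.

Answer: 2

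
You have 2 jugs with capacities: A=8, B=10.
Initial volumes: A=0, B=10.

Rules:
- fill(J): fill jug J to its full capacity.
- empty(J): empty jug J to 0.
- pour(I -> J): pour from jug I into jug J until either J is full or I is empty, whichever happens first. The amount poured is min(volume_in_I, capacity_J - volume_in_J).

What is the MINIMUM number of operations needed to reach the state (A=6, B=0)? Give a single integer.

Answer: 6

Derivation:
BFS from (A=0, B=10). One shortest path:
  1. fill(A) -> (A=8 B=10)
  2. empty(B) -> (A=8 B=0)
  3. pour(A -> B) -> (A=0 B=8)
  4. fill(A) -> (A=8 B=8)
  5. pour(A -> B) -> (A=6 B=10)
  6. empty(B) -> (A=6 B=0)
Reached target in 6 moves.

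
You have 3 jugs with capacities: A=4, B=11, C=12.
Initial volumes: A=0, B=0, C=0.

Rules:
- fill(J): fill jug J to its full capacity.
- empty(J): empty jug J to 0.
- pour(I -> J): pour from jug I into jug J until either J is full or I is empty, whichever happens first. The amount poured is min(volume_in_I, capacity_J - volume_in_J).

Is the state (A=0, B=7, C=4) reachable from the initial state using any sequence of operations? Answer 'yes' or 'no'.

BFS from (A=0, B=0, C=0):
  1. fill(B) -> (A=0 B=11 C=0)
  2. pour(B -> A) -> (A=4 B=7 C=0)
  3. pour(A -> C) -> (A=0 B=7 C=4)
Target reached → yes.

Answer: yes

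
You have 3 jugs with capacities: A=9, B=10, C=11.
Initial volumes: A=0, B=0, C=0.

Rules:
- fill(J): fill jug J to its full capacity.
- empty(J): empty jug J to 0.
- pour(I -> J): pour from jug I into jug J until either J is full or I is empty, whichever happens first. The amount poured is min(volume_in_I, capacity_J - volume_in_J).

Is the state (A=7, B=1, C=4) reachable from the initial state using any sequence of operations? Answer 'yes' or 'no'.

BFS explored all 600 reachable states.
Reachable set includes: (0,0,0), (0,0,1), (0,0,2), (0,0,3), (0,0,4), (0,0,5), (0,0,6), (0,0,7), (0,0,8), (0,0,9), (0,0,10), (0,0,11) ...
Target (A=7, B=1, C=4) not in reachable set → no.

Answer: no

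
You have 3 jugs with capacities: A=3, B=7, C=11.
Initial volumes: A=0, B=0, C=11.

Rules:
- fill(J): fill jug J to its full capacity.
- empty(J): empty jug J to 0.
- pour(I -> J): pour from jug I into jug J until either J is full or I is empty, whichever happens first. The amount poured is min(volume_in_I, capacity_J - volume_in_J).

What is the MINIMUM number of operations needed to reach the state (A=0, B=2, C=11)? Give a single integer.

Answer: 7

Derivation:
BFS from (A=0, B=0, C=11). One shortest path:
  1. fill(A) -> (A=3 B=0 C=11)
  2. fill(B) -> (A=3 B=7 C=11)
  3. empty(C) -> (A=3 B=7 C=0)
  4. pour(A -> C) -> (A=0 B=7 C=3)
  5. fill(A) -> (A=3 B=7 C=3)
  6. pour(A -> C) -> (A=0 B=7 C=6)
  7. pour(B -> C) -> (A=0 B=2 C=11)
Reached target in 7 moves.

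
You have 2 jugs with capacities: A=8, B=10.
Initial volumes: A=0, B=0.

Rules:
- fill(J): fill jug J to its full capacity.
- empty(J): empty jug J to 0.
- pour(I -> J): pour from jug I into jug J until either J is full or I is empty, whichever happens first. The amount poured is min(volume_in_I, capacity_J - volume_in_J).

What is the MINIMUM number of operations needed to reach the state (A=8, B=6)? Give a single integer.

BFS from (A=0, B=0). One shortest path:
  1. fill(A) -> (A=8 B=0)
  2. pour(A -> B) -> (A=0 B=8)
  3. fill(A) -> (A=8 B=8)
  4. pour(A -> B) -> (A=6 B=10)
  5. empty(B) -> (A=6 B=0)
  6. pour(A -> B) -> (A=0 B=6)
  7. fill(A) -> (A=8 B=6)
Reached target in 7 moves.

Answer: 7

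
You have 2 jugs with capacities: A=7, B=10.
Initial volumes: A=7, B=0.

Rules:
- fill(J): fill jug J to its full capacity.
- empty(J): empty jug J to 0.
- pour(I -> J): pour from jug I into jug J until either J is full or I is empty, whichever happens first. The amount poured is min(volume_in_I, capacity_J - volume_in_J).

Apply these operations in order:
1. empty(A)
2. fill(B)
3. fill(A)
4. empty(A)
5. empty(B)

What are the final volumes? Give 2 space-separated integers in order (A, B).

Answer: 0 0

Derivation:
Step 1: empty(A) -> (A=0 B=0)
Step 2: fill(B) -> (A=0 B=10)
Step 3: fill(A) -> (A=7 B=10)
Step 4: empty(A) -> (A=0 B=10)
Step 5: empty(B) -> (A=0 B=0)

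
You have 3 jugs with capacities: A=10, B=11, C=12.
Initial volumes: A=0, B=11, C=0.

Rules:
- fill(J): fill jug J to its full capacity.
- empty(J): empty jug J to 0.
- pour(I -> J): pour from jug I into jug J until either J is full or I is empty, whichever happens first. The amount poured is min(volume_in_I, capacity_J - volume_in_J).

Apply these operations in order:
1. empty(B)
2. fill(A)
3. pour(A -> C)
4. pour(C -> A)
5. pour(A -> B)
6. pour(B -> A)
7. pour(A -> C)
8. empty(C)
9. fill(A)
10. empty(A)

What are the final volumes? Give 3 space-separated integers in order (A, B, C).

Step 1: empty(B) -> (A=0 B=0 C=0)
Step 2: fill(A) -> (A=10 B=0 C=0)
Step 3: pour(A -> C) -> (A=0 B=0 C=10)
Step 4: pour(C -> A) -> (A=10 B=0 C=0)
Step 5: pour(A -> B) -> (A=0 B=10 C=0)
Step 6: pour(B -> A) -> (A=10 B=0 C=0)
Step 7: pour(A -> C) -> (A=0 B=0 C=10)
Step 8: empty(C) -> (A=0 B=0 C=0)
Step 9: fill(A) -> (A=10 B=0 C=0)
Step 10: empty(A) -> (A=0 B=0 C=0)

Answer: 0 0 0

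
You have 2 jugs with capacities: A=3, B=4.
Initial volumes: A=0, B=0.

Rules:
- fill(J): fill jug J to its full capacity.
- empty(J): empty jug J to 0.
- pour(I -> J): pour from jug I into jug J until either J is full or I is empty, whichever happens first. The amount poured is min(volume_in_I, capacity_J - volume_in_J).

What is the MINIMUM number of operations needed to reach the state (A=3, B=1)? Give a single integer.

Answer: 2

Derivation:
BFS from (A=0, B=0). One shortest path:
  1. fill(B) -> (A=0 B=4)
  2. pour(B -> A) -> (A=3 B=1)
Reached target in 2 moves.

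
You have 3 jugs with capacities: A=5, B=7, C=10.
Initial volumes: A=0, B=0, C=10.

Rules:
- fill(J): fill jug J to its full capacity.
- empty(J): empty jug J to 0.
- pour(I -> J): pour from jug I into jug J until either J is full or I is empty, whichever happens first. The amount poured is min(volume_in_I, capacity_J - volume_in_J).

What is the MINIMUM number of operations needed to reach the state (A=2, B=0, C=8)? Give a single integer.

Answer: 4

Derivation:
BFS from (A=0, B=0, C=10). One shortest path:
  1. pour(C -> B) -> (A=0 B=7 C=3)
  2. pour(B -> A) -> (A=5 B=2 C=3)
  3. pour(A -> C) -> (A=0 B=2 C=8)
  4. pour(B -> A) -> (A=2 B=0 C=8)
Reached target in 4 moves.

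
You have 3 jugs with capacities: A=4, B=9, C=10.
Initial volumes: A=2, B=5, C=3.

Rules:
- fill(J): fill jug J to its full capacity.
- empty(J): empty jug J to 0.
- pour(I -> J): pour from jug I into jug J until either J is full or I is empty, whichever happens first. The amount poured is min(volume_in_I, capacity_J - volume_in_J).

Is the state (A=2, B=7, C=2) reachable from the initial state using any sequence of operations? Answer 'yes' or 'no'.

Answer: no

Derivation:
BFS explored all 335 reachable states.
Reachable set includes: (0,0,0), (0,0,1), (0,0,2), (0,0,3), (0,0,4), (0,0,5), (0,0,6), (0,0,7), (0,0,8), (0,0,9), (0,0,10), (0,1,0) ...
Target (A=2, B=7, C=2) not in reachable set → no.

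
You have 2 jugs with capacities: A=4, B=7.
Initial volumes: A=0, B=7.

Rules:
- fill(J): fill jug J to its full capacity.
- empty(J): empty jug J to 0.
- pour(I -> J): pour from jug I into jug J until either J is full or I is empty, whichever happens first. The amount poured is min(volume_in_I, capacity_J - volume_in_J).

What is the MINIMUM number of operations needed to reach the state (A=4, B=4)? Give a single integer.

BFS from (A=0, B=7). One shortest path:
  1. fill(A) -> (A=4 B=7)
  2. empty(B) -> (A=4 B=0)
  3. pour(A -> B) -> (A=0 B=4)
  4. fill(A) -> (A=4 B=4)
Reached target in 4 moves.

Answer: 4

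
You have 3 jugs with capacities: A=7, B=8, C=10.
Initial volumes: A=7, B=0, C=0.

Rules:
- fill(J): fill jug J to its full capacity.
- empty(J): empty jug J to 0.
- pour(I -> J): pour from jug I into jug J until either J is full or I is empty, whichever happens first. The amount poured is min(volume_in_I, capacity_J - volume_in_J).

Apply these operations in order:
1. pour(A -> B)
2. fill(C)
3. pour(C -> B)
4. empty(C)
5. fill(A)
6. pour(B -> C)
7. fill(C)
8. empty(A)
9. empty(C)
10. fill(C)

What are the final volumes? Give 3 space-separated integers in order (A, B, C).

Answer: 0 0 10

Derivation:
Step 1: pour(A -> B) -> (A=0 B=7 C=0)
Step 2: fill(C) -> (A=0 B=7 C=10)
Step 3: pour(C -> B) -> (A=0 B=8 C=9)
Step 4: empty(C) -> (A=0 B=8 C=0)
Step 5: fill(A) -> (A=7 B=8 C=0)
Step 6: pour(B -> C) -> (A=7 B=0 C=8)
Step 7: fill(C) -> (A=7 B=0 C=10)
Step 8: empty(A) -> (A=0 B=0 C=10)
Step 9: empty(C) -> (A=0 B=0 C=0)
Step 10: fill(C) -> (A=0 B=0 C=10)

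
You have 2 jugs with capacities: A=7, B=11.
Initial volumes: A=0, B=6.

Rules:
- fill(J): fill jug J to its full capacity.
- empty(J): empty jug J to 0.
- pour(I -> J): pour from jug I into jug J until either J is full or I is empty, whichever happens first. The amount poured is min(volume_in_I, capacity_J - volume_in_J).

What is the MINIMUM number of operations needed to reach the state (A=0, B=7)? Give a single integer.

BFS from (A=0, B=6). One shortest path:
  1. fill(A) -> (A=7 B=6)
  2. empty(B) -> (A=7 B=0)
  3. pour(A -> B) -> (A=0 B=7)
Reached target in 3 moves.

Answer: 3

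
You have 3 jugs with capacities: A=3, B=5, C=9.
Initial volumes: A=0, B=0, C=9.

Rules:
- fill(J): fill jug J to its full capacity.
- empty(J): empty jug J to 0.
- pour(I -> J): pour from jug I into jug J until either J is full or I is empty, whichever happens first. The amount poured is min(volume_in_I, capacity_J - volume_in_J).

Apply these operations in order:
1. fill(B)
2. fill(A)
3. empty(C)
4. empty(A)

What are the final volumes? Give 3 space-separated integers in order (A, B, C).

Answer: 0 5 0

Derivation:
Step 1: fill(B) -> (A=0 B=5 C=9)
Step 2: fill(A) -> (A=3 B=5 C=9)
Step 3: empty(C) -> (A=3 B=5 C=0)
Step 4: empty(A) -> (A=0 B=5 C=0)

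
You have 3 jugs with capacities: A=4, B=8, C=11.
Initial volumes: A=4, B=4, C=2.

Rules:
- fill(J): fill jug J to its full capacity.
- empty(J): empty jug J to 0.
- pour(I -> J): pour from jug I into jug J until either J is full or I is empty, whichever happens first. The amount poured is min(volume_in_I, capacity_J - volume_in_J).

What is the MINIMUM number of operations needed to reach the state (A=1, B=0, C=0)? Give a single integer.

Answer: 5

Derivation:
BFS from (A=4, B=4, C=2). One shortest path:
  1. fill(B) -> (A=4 B=8 C=2)
  2. empty(C) -> (A=4 B=8 C=0)
  3. pour(B -> C) -> (A=4 B=0 C=8)
  4. pour(A -> C) -> (A=1 B=0 C=11)
  5. empty(C) -> (A=1 B=0 C=0)
Reached target in 5 moves.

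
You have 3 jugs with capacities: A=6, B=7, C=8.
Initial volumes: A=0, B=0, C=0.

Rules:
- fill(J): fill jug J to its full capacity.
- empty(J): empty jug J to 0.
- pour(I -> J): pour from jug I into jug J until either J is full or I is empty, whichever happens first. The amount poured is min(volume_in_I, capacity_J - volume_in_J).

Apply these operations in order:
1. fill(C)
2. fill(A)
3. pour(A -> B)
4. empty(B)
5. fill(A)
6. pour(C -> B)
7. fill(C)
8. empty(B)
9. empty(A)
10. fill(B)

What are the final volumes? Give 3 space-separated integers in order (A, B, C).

Step 1: fill(C) -> (A=0 B=0 C=8)
Step 2: fill(A) -> (A=6 B=0 C=8)
Step 3: pour(A -> B) -> (A=0 B=6 C=8)
Step 4: empty(B) -> (A=0 B=0 C=8)
Step 5: fill(A) -> (A=6 B=0 C=8)
Step 6: pour(C -> B) -> (A=6 B=7 C=1)
Step 7: fill(C) -> (A=6 B=7 C=8)
Step 8: empty(B) -> (A=6 B=0 C=8)
Step 9: empty(A) -> (A=0 B=0 C=8)
Step 10: fill(B) -> (A=0 B=7 C=8)

Answer: 0 7 8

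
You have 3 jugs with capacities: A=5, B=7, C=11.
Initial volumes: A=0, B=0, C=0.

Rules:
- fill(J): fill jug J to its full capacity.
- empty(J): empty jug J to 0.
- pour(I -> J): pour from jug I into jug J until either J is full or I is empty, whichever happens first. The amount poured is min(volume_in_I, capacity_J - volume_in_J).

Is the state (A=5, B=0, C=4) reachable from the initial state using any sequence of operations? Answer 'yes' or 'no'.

Answer: yes

Derivation:
BFS from (A=0, B=0, C=0):
  1. fill(A) -> (A=5 B=0 C=0)
  2. fill(C) -> (A=5 B=0 C=11)
  3. pour(C -> B) -> (A=5 B=7 C=4)
  4. empty(B) -> (A=5 B=0 C=4)
Target reached → yes.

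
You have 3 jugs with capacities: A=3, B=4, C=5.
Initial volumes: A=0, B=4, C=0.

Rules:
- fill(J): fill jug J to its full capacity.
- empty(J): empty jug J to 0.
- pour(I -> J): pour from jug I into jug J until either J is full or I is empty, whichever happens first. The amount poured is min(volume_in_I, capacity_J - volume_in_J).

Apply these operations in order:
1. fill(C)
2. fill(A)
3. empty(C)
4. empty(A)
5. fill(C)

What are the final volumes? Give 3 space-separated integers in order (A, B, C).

Step 1: fill(C) -> (A=0 B=4 C=5)
Step 2: fill(A) -> (A=3 B=4 C=5)
Step 3: empty(C) -> (A=3 B=4 C=0)
Step 4: empty(A) -> (A=0 B=4 C=0)
Step 5: fill(C) -> (A=0 B=4 C=5)

Answer: 0 4 5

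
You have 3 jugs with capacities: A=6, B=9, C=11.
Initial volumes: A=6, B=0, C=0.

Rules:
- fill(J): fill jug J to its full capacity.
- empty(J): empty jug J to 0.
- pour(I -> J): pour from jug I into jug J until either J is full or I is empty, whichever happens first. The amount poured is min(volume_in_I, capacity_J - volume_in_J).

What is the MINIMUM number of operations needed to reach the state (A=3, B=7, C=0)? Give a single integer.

BFS from (A=6, B=0, C=0). One shortest path:
  1. fill(B) -> (A=6 B=9 C=0)
  2. pour(B -> C) -> (A=6 B=0 C=9)
  3. pour(A -> B) -> (A=0 B=6 C=9)
  4. fill(A) -> (A=6 B=6 C=9)
  5. pour(A -> B) -> (A=3 B=9 C=9)
  6. pour(B -> C) -> (A=3 B=7 C=11)
  7. empty(C) -> (A=3 B=7 C=0)
Reached target in 7 moves.

Answer: 7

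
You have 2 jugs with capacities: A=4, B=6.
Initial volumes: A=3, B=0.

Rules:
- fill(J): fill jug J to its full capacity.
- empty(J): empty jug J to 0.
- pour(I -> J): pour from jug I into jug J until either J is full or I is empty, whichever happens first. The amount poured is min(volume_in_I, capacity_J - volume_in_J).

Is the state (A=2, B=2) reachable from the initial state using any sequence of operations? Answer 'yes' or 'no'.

BFS explored all 20 reachable states.
Reachable set includes: (0,0), (0,1), (0,2), (0,3), (0,4), (0,5), (0,6), (1,0), (1,6), (2,0), (2,6), (3,0) ...
Target (A=2, B=2) not in reachable set → no.

Answer: no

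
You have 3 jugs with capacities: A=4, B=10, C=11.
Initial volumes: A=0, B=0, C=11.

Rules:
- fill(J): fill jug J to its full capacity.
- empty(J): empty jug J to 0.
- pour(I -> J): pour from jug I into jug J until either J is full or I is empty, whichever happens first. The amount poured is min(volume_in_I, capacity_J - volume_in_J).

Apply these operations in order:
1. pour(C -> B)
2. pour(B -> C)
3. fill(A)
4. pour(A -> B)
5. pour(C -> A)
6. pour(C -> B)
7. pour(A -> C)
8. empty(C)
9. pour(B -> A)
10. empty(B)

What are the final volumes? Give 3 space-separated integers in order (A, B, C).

Step 1: pour(C -> B) -> (A=0 B=10 C=1)
Step 2: pour(B -> C) -> (A=0 B=0 C=11)
Step 3: fill(A) -> (A=4 B=0 C=11)
Step 4: pour(A -> B) -> (A=0 B=4 C=11)
Step 5: pour(C -> A) -> (A=4 B=4 C=7)
Step 6: pour(C -> B) -> (A=4 B=10 C=1)
Step 7: pour(A -> C) -> (A=0 B=10 C=5)
Step 8: empty(C) -> (A=0 B=10 C=0)
Step 9: pour(B -> A) -> (A=4 B=6 C=0)
Step 10: empty(B) -> (A=4 B=0 C=0)

Answer: 4 0 0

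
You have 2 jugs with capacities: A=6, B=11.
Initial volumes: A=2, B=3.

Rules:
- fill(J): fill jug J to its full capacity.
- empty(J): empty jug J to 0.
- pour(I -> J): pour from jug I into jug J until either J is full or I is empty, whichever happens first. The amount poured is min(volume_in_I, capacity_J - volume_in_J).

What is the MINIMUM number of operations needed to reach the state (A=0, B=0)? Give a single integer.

Answer: 2

Derivation:
BFS from (A=2, B=3). One shortest path:
  1. empty(A) -> (A=0 B=3)
  2. empty(B) -> (A=0 B=0)
Reached target in 2 moves.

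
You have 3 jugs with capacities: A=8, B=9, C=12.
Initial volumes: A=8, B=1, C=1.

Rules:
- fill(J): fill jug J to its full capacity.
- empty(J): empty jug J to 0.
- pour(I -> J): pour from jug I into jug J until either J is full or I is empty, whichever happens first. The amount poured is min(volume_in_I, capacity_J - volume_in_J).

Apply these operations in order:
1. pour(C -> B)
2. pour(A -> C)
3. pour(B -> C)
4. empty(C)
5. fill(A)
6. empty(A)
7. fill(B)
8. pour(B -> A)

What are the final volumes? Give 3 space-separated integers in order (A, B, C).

Answer: 8 1 0

Derivation:
Step 1: pour(C -> B) -> (A=8 B=2 C=0)
Step 2: pour(A -> C) -> (A=0 B=2 C=8)
Step 3: pour(B -> C) -> (A=0 B=0 C=10)
Step 4: empty(C) -> (A=0 B=0 C=0)
Step 5: fill(A) -> (A=8 B=0 C=0)
Step 6: empty(A) -> (A=0 B=0 C=0)
Step 7: fill(B) -> (A=0 B=9 C=0)
Step 8: pour(B -> A) -> (A=8 B=1 C=0)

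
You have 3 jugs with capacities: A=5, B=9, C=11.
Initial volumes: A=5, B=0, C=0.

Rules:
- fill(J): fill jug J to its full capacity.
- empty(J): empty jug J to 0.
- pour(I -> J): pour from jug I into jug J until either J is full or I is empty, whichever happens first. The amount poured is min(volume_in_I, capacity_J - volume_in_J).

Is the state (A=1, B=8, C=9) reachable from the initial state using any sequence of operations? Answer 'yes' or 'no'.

Answer: no

Derivation:
BFS explored all 400 reachable states.
Reachable set includes: (0,0,0), (0,0,1), (0,0,2), (0,0,3), (0,0,4), (0,0,5), (0,0,6), (0,0,7), (0,0,8), (0,0,9), (0,0,10), (0,0,11) ...
Target (A=1, B=8, C=9) not in reachable set → no.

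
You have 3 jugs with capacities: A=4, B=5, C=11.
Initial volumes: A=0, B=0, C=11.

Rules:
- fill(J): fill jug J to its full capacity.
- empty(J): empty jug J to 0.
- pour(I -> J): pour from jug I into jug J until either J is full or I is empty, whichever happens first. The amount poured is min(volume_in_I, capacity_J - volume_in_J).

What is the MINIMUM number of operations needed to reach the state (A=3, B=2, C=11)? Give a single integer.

BFS from (A=0, B=0, C=11). One shortest path:
  1. pour(C -> A) -> (A=4 B=0 C=7)
  2. pour(A -> B) -> (A=0 B=4 C=7)
  3. pour(C -> A) -> (A=4 B=4 C=3)
  4. pour(A -> B) -> (A=3 B=5 C=3)
  5. pour(B -> C) -> (A=3 B=0 C=8)
  6. fill(B) -> (A=3 B=5 C=8)
  7. pour(B -> C) -> (A=3 B=2 C=11)
Reached target in 7 moves.

Answer: 7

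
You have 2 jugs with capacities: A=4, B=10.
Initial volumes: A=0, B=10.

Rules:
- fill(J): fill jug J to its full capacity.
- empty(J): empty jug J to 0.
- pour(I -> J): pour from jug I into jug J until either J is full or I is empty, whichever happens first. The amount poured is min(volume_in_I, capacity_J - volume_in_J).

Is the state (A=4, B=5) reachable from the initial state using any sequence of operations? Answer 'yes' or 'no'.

Answer: no

Derivation:
BFS explored all 14 reachable states.
Reachable set includes: (0,0), (0,2), (0,4), (0,6), (0,8), (0,10), (2,0), (2,10), (4,0), (4,2), (4,4), (4,6) ...
Target (A=4, B=5) not in reachable set → no.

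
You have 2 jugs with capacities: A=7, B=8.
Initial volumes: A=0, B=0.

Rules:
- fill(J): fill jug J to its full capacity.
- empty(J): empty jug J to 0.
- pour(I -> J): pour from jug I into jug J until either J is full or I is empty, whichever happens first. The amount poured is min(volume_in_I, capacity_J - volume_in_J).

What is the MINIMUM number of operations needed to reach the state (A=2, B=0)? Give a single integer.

BFS from (A=0, B=0). One shortest path:
  1. fill(B) -> (A=0 B=8)
  2. pour(B -> A) -> (A=7 B=1)
  3. empty(A) -> (A=0 B=1)
  4. pour(B -> A) -> (A=1 B=0)
  5. fill(B) -> (A=1 B=8)
  6. pour(B -> A) -> (A=7 B=2)
  7. empty(A) -> (A=0 B=2)
  8. pour(B -> A) -> (A=2 B=0)
Reached target in 8 moves.

Answer: 8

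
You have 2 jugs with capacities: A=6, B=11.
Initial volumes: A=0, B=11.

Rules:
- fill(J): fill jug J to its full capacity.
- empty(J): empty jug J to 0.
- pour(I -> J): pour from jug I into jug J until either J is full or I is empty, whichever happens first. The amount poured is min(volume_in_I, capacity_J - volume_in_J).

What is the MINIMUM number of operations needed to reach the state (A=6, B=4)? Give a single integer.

Answer: 7

Derivation:
BFS from (A=0, B=11). One shortest path:
  1. pour(B -> A) -> (A=6 B=5)
  2. empty(A) -> (A=0 B=5)
  3. pour(B -> A) -> (A=5 B=0)
  4. fill(B) -> (A=5 B=11)
  5. pour(B -> A) -> (A=6 B=10)
  6. empty(A) -> (A=0 B=10)
  7. pour(B -> A) -> (A=6 B=4)
Reached target in 7 moves.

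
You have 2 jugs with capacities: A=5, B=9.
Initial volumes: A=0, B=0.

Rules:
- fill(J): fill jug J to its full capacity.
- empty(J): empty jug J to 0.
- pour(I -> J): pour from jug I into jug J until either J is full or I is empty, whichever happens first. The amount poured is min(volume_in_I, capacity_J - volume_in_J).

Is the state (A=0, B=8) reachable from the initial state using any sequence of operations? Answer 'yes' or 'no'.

BFS from (A=0, B=0):
  1. fill(B) -> (A=0 B=9)
  2. pour(B -> A) -> (A=5 B=4)
  3. empty(A) -> (A=0 B=4)
  4. pour(B -> A) -> (A=4 B=0)
  5. fill(B) -> (A=4 B=9)
  6. pour(B -> A) -> (A=5 B=8)
  7. empty(A) -> (A=0 B=8)
Target reached → yes.

Answer: yes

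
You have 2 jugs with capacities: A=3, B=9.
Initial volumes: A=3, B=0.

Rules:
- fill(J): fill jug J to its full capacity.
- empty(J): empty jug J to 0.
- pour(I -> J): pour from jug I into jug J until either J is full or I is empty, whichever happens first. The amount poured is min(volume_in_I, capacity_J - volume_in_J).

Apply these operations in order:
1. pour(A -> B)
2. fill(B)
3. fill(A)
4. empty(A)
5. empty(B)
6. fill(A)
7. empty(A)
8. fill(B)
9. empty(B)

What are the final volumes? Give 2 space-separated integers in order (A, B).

Answer: 0 0

Derivation:
Step 1: pour(A -> B) -> (A=0 B=3)
Step 2: fill(B) -> (A=0 B=9)
Step 3: fill(A) -> (A=3 B=9)
Step 4: empty(A) -> (A=0 B=9)
Step 5: empty(B) -> (A=0 B=0)
Step 6: fill(A) -> (A=3 B=0)
Step 7: empty(A) -> (A=0 B=0)
Step 8: fill(B) -> (A=0 B=9)
Step 9: empty(B) -> (A=0 B=0)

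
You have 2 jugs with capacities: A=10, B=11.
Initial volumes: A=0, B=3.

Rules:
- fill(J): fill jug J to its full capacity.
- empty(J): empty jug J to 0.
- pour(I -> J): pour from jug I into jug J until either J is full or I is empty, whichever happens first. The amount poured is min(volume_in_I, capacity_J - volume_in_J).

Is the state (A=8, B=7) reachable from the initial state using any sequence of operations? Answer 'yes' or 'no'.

Answer: no

Derivation:
BFS explored all 42 reachable states.
Reachable set includes: (0,0), (0,1), (0,2), (0,3), (0,4), (0,5), (0,6), (0,7), (0,8), (0,9), (0,10), (0,11) ...
Target (A=8, B=7) not in reachable set → no.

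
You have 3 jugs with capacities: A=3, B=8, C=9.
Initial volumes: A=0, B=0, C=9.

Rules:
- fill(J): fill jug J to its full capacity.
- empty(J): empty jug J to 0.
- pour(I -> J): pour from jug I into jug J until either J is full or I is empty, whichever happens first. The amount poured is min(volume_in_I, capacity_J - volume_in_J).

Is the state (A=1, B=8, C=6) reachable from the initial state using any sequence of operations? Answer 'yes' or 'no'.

BFS from (A=0, B=0, C=9):
  1. fill(A) -> (A=3 B=0 C=9)
  2. pour(A -> B) -> (A=0 B=3 C=9)
  3. fill(A) -> (A=3 B=3 C=9)
  4. pour(A -> B) -> (A=0 B=6 C=9)
  5. pour(C -> A) -> (A=3 B=6 C=6)
  6. pour(A -> B) -> (A=1 B=8 C=6)
Target reached → yes.

Answer: yes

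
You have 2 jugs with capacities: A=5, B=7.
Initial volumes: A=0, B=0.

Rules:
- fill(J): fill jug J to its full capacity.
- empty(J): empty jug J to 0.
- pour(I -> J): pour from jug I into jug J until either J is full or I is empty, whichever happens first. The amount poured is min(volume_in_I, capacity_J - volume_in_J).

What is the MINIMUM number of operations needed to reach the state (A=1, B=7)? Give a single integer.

Answer: 8

Derivation:
BFS from (A=0, B=0). One shortest path:
  1. fill(A) -> (A=5 B=0)
  2. pour(A -> B) -> (A=0 B=5)
  3. fill(A) -> (A=5 B=5)
  4. pour(A -> B) -> (A=3 B=7)
  5. empty(B) -> (A=3 B=0)
  6. pour(A -> B) -> (A=0 B=3)
  7. fill(A) -> (A=5 B=3)
  8. pour(A -> B) -> (A=1 B=7)
Reached target in 8 moves.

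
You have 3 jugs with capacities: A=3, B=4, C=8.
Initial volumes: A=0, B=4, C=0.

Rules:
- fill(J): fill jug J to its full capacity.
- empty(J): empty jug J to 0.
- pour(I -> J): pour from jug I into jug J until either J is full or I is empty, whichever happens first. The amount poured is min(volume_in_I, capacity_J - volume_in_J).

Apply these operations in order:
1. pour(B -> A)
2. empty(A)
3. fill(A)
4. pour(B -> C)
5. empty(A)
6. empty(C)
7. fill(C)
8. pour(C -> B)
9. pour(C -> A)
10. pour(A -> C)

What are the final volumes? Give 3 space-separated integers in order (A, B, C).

Answer: 0 4 4

Derivation:
Step 1: pour(B -> A) -> (A=3 B=1 C=0)
Step 2: empty(A) -> (A=0 B=1 C=0)
Step 3: fill(A) -> (A=3 B=1 C=0)
Step 4: pour(B -> C) -> (A=3 B=0 C=1)
Step 5: empty(A) -> (A=0 B=0 C=1)
Step 6: empty(C) -> (A=0 B=0 C=0)
Step 7: fill(C) -> (A=0 B=0 C=8)
Step 8: pour(C -> B) -> (A=0 B=4 C=4)
Step 9: pour(C -> A) -> (A=3 B=4 C=1)
Step 10: pour(A -> C) -> (A=0 B=4 C=4)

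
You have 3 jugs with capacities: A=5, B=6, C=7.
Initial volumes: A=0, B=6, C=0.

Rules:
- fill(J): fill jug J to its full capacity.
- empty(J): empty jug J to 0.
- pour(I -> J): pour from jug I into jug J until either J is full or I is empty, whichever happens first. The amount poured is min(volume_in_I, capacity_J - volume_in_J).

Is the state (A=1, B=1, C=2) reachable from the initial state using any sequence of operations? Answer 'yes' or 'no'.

BFS explored all 216 reachable states.
Reachable set includes: (0,0,0), (0,0,1), (0,0,2), (0,0,3), (0,0,4), (0,0,5), (0,0,6), (0,0,7), (0,1,0), (0,1,1), (0,1,2), (0,1,3) ...
Target (A=1, B=1, C=2) not in reachable set → no.

Answer: no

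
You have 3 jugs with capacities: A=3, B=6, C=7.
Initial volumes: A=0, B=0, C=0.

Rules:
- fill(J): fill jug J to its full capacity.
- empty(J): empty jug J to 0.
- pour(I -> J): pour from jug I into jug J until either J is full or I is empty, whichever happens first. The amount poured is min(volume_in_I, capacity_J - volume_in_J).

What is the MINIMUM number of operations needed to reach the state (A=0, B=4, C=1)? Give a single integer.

BFS from (A=0, B=0, C=0). One shortest path:
  1. fill(C) -> (A=0 B=0 C=7)
  2. pour(C -> B) -> (A=0 B=6 C=1)
  3. empty(B) -> (A=0 B=0 C=1)
  4. pour(C -> A) -> (A=1 B=0 C=0)
  5. fill(C) -> (A=1 B=0 C=7)
  6. pour(C -> B) -> (A=1 B=6 C=1)
  7. pour(B -> A) -> (A=3 B=4 C=1)
  8. empty(A) -> (A=0 B=4 C=1)
Reached target in 8 moves.

Answer: 8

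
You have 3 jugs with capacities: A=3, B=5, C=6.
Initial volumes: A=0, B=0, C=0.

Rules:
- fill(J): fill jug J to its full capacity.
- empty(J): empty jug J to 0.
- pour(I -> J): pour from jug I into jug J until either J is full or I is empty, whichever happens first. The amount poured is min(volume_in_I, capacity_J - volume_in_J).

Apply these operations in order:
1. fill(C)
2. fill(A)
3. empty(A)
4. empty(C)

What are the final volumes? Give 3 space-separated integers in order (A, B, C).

Step 1: fill(C) -> (A=0 B=0 C=6)
Step 2: fill(A) -> (A=3 B=0 C=6)
Step 3: empty(A) -> (A=0 B=0 C=6)
Step 4: empty(C) -> (A=0 B=0 C=0)

Answer: 0 0 0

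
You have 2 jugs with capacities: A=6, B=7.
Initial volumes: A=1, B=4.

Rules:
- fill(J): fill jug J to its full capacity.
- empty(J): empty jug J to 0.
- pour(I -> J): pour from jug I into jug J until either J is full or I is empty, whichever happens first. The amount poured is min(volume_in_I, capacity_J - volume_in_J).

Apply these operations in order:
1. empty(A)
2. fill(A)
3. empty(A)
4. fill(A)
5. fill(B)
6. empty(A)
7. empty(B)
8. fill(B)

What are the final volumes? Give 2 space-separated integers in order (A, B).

Step 1: empty(A) -> (A=0 B=4)
Step 2: fill(A) -> (A=6 B=4)
Step 3: empty(A) -> (A=0 B=4)
Step 4: fill(A) -> (A=6 B=4)
Step 5: fill(B) -> (A=6 B=7)
Step 6: empty(A) -> (A=0 B=7)
Step 7: empty(B) -> (A=0 B=0)
Step 8: fill(B) -> (A=0 B=7)

Answer: 0 7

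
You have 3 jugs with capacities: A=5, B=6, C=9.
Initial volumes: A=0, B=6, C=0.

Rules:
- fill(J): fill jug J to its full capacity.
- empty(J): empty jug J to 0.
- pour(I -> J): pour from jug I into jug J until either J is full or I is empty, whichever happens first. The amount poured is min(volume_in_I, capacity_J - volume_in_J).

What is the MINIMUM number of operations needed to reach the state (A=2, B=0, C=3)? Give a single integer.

Answer: 5

Derivation:
BFS from (A=0, B=6, C=0). One shortest path:
  1. fill(A) -> (A=5 B=6 C=0)
  2. pour(B -> C) -> (A=5 B=0 C=6)
  3. pour(A -> C) -> (A=2 B=0 C=9)
  4. pour(C -> B) -> (A=2 B=6 C=3)
  5. empty(B) -> (A=2 B=0 C=3)
Reached target in 5 moves.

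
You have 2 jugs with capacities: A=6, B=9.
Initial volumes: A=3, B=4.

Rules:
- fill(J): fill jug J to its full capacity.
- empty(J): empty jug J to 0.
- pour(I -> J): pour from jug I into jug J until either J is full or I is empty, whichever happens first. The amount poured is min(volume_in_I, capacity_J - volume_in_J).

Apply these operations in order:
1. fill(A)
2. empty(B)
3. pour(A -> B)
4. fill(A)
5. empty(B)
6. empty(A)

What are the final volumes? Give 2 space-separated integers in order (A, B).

Step 1: fill(A) -> (A=6 B=4)
Step 2: empty(B) -> (A=6 B=0)
Step 3: pour(A -> B) -> (A=0 B=6)
Step 4: fill(A) -> (A=6 B=6)
Step 5: empty(B) -> (A=6 B=0)
Step 6: empty(A) -> (A=0 B=0)

Answer: 0 0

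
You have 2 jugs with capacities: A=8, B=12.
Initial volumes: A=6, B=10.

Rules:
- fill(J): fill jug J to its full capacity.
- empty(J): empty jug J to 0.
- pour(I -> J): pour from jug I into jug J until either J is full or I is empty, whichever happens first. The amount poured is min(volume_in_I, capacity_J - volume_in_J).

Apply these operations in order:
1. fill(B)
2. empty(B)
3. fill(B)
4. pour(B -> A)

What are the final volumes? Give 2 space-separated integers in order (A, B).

Step 1: fill(B) -> (A=6 B=12)
Step 2: empty(B) -> (A=6 B=0)
Step 3: fill(B) -> (A=6 B=12)
Step 4: pour(B -> A) -> (A=8 B=10)

Answer: 8 10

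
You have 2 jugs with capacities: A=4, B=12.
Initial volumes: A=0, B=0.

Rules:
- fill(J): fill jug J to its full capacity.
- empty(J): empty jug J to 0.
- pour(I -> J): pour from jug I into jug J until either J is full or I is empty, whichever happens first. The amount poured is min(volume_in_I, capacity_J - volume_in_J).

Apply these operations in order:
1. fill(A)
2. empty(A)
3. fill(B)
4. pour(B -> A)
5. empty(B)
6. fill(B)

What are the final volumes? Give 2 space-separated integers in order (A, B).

Step 1: fill(A) -> (A=4 B=0)
Step 2: empty(A) -> (A=0 B=0)
Step 3: fill(B) -> (A=0 B=12)
Step 4: pour(B -> A) -> (A=4 B=8)
Step 5: empty(B) -> (A=4 B=0)
Step 6: fill(B) -> (A=4 B=12)

Answer: 4 12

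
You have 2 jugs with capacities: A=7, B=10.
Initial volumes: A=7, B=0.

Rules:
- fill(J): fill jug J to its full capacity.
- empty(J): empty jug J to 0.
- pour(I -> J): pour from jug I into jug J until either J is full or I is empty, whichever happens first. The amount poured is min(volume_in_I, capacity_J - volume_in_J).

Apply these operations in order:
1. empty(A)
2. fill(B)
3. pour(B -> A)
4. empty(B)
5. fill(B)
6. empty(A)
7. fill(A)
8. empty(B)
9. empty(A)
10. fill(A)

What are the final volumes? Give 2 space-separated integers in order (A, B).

Step 1: empty(A) -> (A=0 B=0)
Step 2: fill(B) -> (A=0 B=10)
Step 3: pour(B -> A) -> (A=7 B=3)
Step 4: empty(B) -> (A=7 B=0)
Step 5: fill(B) -> (A=7 B=10)
Step 6: empty(A) -> (A=0 B=10)
Step 7: fill(A) -> (A=7 B=10)
Step 8: empty(B) -> (A=7 B=0)
Step 9: empty(A) -> (A=0 B=0)
Step 10: fill(A) -> (A=7 B=0)

Answer: 7 0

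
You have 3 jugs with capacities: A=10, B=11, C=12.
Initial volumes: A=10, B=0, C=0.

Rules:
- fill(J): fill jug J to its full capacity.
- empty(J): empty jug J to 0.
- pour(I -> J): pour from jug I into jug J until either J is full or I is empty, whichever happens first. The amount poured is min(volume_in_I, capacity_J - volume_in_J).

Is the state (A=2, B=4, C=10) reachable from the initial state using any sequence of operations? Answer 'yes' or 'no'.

Answer: no

Derivation:
BFS explored all 726 reachable states.
Reachable set includes: (0,0,0), (0,0,1), (0,0,2), (0,0,3), (0,0,4), (0,0,5), (0,0,6), (0,0,7), (0,0,8), (0,0,9), (0,0,10), (0,0,11) ...
Target (A=2, B=4, C=10) not in reachable set → no.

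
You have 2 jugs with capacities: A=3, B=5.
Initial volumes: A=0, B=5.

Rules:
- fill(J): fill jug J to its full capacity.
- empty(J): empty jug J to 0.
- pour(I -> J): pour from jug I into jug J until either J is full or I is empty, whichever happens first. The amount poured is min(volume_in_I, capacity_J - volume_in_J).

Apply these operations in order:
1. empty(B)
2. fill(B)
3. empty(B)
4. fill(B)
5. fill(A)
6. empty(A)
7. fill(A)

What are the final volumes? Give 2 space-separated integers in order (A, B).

Step 1: empty(B) -> (A=0 B=0)
Step 2: fill(B) -> (A=0 B=5)
Step 3: empty(B) -> (A=0 B=0)
Step 4: fill(B) -> (A=0 B=5)
Step 5: fill(A) -> (A=3 B=5)
Step 6: empty(A) -> (A=0 B=5)
Step 7: fill(A) -> (A=3 B=5)

Answer: 3 5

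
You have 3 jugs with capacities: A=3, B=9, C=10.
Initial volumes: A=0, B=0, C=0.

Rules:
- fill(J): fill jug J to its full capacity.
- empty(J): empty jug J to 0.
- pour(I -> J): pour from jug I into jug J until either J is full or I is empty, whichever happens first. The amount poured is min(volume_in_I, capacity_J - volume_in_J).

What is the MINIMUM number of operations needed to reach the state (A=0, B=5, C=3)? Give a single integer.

BFS from (A=0, B=0, C=0). One shortest path:
  1. fill(B) -> (A=0 B=9 C=0)
  2. pour(B -> A) -> (A=3 B=6 C=0)
  3. pour(B -> C) -> (A=3 B=0 C=6)
  4. fill(B) -> (A=3 B=9 C=6)
  5. pour(B -> C) -> (A=3 B=5 C=10)
  6. empty(C) -> (A=3 B=5 C=0)
  7. pour(A -> C) -> (A=0 B=5 C=3)
Reached target in 7 moves.

Answer: 7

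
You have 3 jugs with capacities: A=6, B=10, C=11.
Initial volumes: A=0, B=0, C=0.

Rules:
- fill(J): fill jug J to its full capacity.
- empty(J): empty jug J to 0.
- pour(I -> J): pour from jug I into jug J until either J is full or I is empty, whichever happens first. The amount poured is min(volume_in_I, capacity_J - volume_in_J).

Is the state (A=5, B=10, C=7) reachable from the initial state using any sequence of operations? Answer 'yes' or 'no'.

Answer: yes

Derivation:
BFS from (A=0, B=0, C=0):
  1. fill(C) -> (A=0 B=0 C=11)
  2. pour(C -> A) -> (A=6 B=0 C=5)
  3. pour(A -> B) -> (A=0 B=6 C=5)
  4. pour(C -> A) -> (A=5 B=6 C=0)
  5. fill(C) -> (A=5 B=6 C=11)
  6. pour(C -> B) -> (A=5 B=10 C=7)
Target reached → yes.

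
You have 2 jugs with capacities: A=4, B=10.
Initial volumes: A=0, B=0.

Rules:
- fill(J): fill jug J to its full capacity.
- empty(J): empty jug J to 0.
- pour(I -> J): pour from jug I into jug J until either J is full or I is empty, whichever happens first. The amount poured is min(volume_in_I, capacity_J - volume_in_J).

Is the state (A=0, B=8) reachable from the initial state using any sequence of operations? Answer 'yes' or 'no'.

Answer: yes

Derivation:
BFS from (A=0, B=0):
  1. fill(A) -> (A=4 B=0)
  2. pour(A -> B) -> (A=0 B=4)
  3. fill(A) -> (A=4 B=4)
  4. pour(A -> B) -> (A=0 B=8)
Target reached → yes.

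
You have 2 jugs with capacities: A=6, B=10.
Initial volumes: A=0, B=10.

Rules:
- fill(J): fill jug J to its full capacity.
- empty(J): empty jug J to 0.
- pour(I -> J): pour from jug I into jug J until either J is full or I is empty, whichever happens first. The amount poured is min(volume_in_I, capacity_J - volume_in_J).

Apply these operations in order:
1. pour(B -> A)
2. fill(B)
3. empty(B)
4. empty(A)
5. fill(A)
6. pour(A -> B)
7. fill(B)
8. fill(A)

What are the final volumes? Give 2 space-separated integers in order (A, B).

Step 1: pour(B -> A) -> (A=6 B=4)
Step 2: fill(B) -> (A=6 B=10)
Step 3: empty(B) -> (A=6 B=0)
Step 4: empty(A) -> (A=0 B=0)
Step 5: fill(A) -> (A=6 B=0)
Step 6: pour(A -> B) -> (A=0 B=6)
Step 7: fill(B) -> (A=0 B=10)
Step 8: fill(A) -> (A=6 B=10)

Answer: 6 10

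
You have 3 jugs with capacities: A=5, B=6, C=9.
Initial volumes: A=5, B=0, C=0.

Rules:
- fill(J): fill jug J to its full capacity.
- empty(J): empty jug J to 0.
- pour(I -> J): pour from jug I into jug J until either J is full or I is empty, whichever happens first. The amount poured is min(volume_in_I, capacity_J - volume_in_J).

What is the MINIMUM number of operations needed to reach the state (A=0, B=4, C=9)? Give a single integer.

BFS from (A=5, B=0, C=0). One shortest path:
  1. empty(A) -> (A=0 B=0 C=0)
  2. fill(C) -> (A=0 B=0 C=9)
  3. pour(C -> A) -> (A=5 B=0 C=4)
  4. empty(A) -> (A=0 B=0 C=4)
  5. pour(C -> B) -> (A=0 B=4 C=0)
  6. fill(C) -> (A=0 B=4 C=9)
Reached target in 6 moves.

Answer: 6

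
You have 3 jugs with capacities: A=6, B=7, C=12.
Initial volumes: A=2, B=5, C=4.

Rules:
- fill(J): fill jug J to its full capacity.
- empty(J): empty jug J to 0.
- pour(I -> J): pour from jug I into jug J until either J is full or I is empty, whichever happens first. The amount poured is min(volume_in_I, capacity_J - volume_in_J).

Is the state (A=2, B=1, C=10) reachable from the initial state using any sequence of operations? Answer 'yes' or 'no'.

Answer: no

Derivation:
BFS explored all 399 reachable states.
Reachable set includes: (0,0,0), (0,0,1), (0,0,2), (0,0,3), (0,0,4), (0,0,5), (0,0,6), (0,0,7), (0,0,8), (0,0,9), (0,0,10), (0,0,11) ...
Target (A=2, B=1, C=10) not in reachable set → no.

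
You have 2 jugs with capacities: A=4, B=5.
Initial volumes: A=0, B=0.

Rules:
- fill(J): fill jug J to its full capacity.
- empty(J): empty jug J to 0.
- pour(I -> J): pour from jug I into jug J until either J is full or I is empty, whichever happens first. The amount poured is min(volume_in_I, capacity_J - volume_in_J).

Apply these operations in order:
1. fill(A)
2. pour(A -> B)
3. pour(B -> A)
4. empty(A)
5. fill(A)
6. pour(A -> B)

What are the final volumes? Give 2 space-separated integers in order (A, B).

Step 1: fill(A) -> (A=4 B=0)
Step 2: pour(A -> B) -> (A=0 B=4)
Step 3: pour(B -> A) -> (A=4 B=0)
Step 4: empty(A) -> (A=0 B=0)
Step 5: fill(A) -> (A=4 B=0)
Step 6: pour(A -> B) -> (A=0 B=4)

Answer: 0 4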